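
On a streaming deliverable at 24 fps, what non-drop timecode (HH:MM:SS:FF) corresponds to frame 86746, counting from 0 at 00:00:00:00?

01:00:14:10

86746 ÷ 24 = 3614 full seconds, remainder 10 frames.
3614 s = 1 h 0 min 14 s.
Timecode: 01:00:14:10.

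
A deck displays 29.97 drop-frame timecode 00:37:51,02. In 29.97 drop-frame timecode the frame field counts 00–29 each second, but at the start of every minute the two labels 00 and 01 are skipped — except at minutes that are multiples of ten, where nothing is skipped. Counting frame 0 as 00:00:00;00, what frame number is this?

68064

As if non-drop at 30 labels/s: (0 × 3600 + 37 × 60 + 51) × 30 + 2 = 68132.
Minute boundaries passed: 37; those not divisible by 10: 37 − 3 = 34; dropped labels = 2 × 34 = 68.
Actual frame index = 68132 − 68 = 68064.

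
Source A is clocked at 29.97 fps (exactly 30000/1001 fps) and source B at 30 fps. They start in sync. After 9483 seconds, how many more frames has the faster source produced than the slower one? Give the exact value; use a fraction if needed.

A emits 30000/1001 × 9483 = 284490000/1001 frames; B emits 30 × 9483 = 284490.
Difference = 284490/1001 frames (≈ 284.2058); B is ahead of A.

284490/1001 frames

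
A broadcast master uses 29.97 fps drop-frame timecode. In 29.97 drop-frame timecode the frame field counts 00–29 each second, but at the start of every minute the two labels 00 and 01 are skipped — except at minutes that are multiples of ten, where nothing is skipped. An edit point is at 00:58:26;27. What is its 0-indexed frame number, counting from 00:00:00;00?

As if non-drop at 30 labels/s: (0 × 3600 + 58 × 60 + 26) × 30 + 27 = 105207.
Minute boundaries passed: 58; those not divisible by 10: 58 − 5 = 53; dropped labels = 2 × 53 = 106.
Actual frame index = 105207 − 106 = 105101.

105101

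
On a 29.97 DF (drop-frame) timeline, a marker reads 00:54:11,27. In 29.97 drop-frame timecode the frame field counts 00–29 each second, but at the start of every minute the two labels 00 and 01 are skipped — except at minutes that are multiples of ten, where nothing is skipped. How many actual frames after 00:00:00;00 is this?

Complete 10-minute blocks: 5, each 17982 frames → 89910.
Remaining 4 whole minutes in the current block: 1800 + 3 × 1798 = 7194 frames.
Within the current minute: 11 × 30 + 27 − 2 = 355 (labels ;00/;01 skipped at this minute). Total = 89910 + 7194 + 355 = 97459.

97459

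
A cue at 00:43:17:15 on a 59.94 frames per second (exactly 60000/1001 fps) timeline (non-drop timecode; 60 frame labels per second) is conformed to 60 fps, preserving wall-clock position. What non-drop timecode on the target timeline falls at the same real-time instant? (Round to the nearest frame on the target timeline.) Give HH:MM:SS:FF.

00:43:19:51

Source frame index: (0×3600 + 43×60 + 17) × 60 + 15 = 155835.
Real time: 155835 / (60000/1001) = 10399389/4000 s.
Target frame: (10399389/4000) × (60) = 31198167/200 ≈ 155990.835 → 155991.
At 60 labels/s: frame 155991 → 00:43:19:51.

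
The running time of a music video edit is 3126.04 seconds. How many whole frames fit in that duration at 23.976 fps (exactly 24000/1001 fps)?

Frames = 3126.04 × 24000/1001 = 75024960/1001 ≈ 74950.0100.
Complete frames: 74950.

74950 frames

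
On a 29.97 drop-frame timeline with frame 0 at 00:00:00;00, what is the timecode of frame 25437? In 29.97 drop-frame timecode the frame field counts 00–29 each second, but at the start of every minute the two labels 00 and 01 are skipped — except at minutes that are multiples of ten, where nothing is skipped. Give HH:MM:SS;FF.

Each 10-minute DF block holds 10 × 60 × 30 − 9 × 2 = 17982 frames. 25437 ÷ 17982 → 1 full block, remainder 7455.
Within the partial block the first minute is 1800 frames and each further minute 1798, so 4 further minute boundaries passed. Total skipped labels = 18 × 1 + 2 × 4 = 26.
Non-drop label index = 25437 + 26 = 25463; at 30 labels/s that is 00:14:08:23, i.e. DF 00:14:08;23.

00:14:08;23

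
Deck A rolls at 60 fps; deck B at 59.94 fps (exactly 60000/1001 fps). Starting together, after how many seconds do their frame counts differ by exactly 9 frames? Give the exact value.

The gap grows by |60000/1001 − 60| = 60/1001 frames per second.
Time for a 9-frame gap: 9 ÷ (60/1001) = 150.15 s.

150.15 seconds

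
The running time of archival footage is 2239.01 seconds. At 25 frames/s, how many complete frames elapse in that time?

Frames = 2239.01 × 25 = 223901/4 ≈ 55975.2500.
Complete frames: 55975.

55975 frames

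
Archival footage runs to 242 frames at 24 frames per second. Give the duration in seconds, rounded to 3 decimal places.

Running time = 242 × 1/24 = 121/12 s ≈ 10.083 s.

10.083 seconds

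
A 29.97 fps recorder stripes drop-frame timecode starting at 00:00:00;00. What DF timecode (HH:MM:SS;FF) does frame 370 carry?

00:00:12;10

Each 10-minute DF block holds 10 × 60 × 30 − 9 × 2 = 17982 frames. 370 ÷ 17982 → 0 full blocks, remainder 370.
Within the partial block the first minute is 1800 frames and each further minute 1798, so 0 further minute boundaries passed. Total skipped labels = 18 × 0 + 2 × 0 = 0.
Non-drop label index = 370 + 0 = 370; at 30 labels/s that is 00:00:12:10, i.e. DF 00:00:12;10.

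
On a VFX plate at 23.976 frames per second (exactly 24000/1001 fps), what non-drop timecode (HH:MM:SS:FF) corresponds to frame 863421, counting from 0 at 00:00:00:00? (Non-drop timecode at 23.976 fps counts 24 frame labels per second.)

863421 ÷ 24 = 35975 full seconds, remainder 21 frames.
35975 s = 9 h 59 min 35 s.
Timecode: 09:59:35:21.

09:59:35:21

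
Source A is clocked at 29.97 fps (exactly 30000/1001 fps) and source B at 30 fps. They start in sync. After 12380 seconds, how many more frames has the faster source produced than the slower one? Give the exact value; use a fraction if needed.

A emits 30000/1001 × 12380 = 371400000/1001 frames; B emits 30 × 12380 = 371400.
Difference = 371400/1001 frames (≈ 371.0290); B is ahead of A.

371400/1001 frames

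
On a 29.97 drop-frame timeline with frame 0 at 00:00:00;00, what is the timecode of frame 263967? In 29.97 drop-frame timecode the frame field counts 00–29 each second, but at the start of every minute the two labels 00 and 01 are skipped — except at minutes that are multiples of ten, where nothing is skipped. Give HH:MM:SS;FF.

Ten DF minutes hold 17982 frames, so frame 263967 lies in block 14 (frames 251748–269729) with 12219 frames into that block.
The block's first minute is 1800 frames and the rest 1798 each; 12219 frames reaches minute 6, so 14 × 18 + 6 × 2 = 264 labels have been skipped so far.
Adding those back, label number 263967 + 264 = 264231 at 30 labels/s is 8807 s + 21 f = 2 h 26 min 47 s frame 21, i.e. 02:26:47;21.

02:26:47;21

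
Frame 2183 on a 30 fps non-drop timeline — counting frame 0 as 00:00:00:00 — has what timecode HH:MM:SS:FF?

00:01:12:23

2183 ÷ 30 = 72 full seconds, remainder 23 frames.
72 s = 0 h 1 min 12 s.
Timecode: 00:01:12:23.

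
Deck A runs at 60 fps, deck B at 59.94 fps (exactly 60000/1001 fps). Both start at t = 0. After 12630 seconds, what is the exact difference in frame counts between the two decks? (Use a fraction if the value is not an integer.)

757800/1001 frames

A emits 60 × 12630 = 757800 frames; B emits 60000/1001 × 12630 = 757800000/1001.
Difference = 757800/1001 frames (≈ 757.0430); B is behind A.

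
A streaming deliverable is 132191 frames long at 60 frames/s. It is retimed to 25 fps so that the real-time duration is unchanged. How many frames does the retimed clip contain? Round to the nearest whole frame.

55080 frames

Frames at target rate = 132191 × (25) / (60) = 660955/12 ≈ 55079.583.
Nearest whole frame: 55080.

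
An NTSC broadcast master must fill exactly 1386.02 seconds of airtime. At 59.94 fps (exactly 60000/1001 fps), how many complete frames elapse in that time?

83078 frames

Frames = 1386.02 × 60000/1001 = 83161200/1001 ≈ 83078.1219.
Complete frames: 83078.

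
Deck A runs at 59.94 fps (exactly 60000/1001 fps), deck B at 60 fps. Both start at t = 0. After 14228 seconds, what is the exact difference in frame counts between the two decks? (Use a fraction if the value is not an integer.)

853680/1001 frames

A emits 60000/1001 × 14228 = 853680000/1001 frames; B emits 60 × 14228 = 853680.
Difference = 853680/1001 frames (≈ 852.8272); B is ahead of A.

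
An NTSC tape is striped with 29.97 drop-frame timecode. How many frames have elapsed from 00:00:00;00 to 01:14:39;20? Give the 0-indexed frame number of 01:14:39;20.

As if non-drop at 30 labels/s: (1 × 3600 + 14 × 60 + 39) × 30 + 20 = 134390.
Minute boundaries passed: 74; those not divisible by 10: 74 − 7 = 67; dropped labels = 2 × 67 = 134.
Actual frame index = 134390 − 134 = 134256.

134256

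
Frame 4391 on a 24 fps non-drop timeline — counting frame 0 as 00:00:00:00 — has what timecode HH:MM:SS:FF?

4391 ÷ 24 = 182 full seconds, remainder 23 frames.
182 s = 0 h 3 min 2 s.
Timecode: 00:03:02:23.

00:03:02:23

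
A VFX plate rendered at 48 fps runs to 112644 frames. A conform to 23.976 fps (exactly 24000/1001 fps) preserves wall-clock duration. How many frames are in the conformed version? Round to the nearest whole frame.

56266 frames

Frames at target rate = 112644 × (24000/1001) / (48) = 8046000/143 ≈ 56265.734.
Nearest whole frame: 56266.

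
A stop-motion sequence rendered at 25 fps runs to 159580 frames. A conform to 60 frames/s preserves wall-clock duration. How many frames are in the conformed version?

Target frames = source frames × (target rate / source rate) = 159580 × (60)/(25) = 159580 × 12/5 = 382992.

382992 frames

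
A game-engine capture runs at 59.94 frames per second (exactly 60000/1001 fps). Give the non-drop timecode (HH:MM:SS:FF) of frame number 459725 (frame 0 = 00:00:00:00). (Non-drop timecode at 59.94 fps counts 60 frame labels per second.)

02:07:42:05

459725 ÷ 60 = 7662 full seconds, remainder 5 frames.
7662 s = 2 h 7 min 42 s.
Timecode: 02:07:42:05.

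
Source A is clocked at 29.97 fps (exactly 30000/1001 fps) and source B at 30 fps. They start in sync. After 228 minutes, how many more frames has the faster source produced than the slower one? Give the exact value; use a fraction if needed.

410400/1001 frames

228 min = 13680 s.
A emits 30000/1001 × 13680 = 410400000/1001 frames; B emits 30 × 13680 = 410400.
Difference = 410400/1001 frames (≈ 409.9900); B is ahead of A.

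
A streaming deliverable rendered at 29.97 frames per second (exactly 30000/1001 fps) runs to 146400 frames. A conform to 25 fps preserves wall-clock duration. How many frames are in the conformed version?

122122 frames

Target frames = source frames × (target rate / source rate) = 146400 × (25)/(30000/1001) = 146400 × 1001/1200 = 122122.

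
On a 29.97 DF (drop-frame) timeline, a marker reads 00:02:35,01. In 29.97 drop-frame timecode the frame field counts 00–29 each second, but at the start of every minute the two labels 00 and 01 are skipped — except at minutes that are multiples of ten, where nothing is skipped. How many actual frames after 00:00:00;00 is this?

Complete 10-minute blocks: 0, each 17982 frames → 0.
Remaining 2 whole minutes in the current block: 1800 + 1 × 1798 = 3598 frames.
Within the current minute: 35 × 30 + 1 − 2 = 1049 (labels ;00/;01 skipped at this minute). Total = 0 + 3598 + 1049 = 4647.

4647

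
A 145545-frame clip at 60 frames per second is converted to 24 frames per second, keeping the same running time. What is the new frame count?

58218 frames

Target frames = source frames × (target rate / source rate) = 145545 × (24)/(60) = 145545 × 2/5 = 58218.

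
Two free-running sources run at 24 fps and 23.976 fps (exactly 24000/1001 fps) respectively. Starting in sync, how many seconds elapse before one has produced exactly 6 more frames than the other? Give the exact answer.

The gap grows by |24000/1001 − 24| = 24/1001 frames per second.
Time for a 6-frame gap: 6 ÷ (24/1001) = 250.25 s.

250.25 seconds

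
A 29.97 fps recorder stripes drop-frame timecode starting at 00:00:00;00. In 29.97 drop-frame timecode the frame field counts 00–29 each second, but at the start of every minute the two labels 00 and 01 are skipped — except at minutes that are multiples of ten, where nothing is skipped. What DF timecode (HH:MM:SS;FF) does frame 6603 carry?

Ten DF minutes hold 17982 frames, so frame 6603 lies in block 0 (frames 0–17981) with 6603 frames into that block.
The block's first minute is 1800 frames and the rest 1798 each; 6603 frames reaches minute 3, so 0 × 18 + 3 × 2 = 6 labels have been skipped so far.
Adding those back, label number 6603 + 6 = 6609 at 30 labels/s is 220 s + 9 f = 0 h 3 min 40 s frame 9, i.e. 00:03:40;09.

00:03:40;09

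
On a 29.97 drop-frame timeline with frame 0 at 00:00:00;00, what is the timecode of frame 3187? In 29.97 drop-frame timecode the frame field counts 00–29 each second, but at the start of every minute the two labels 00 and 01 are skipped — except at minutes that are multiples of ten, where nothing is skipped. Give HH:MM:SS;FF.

00:01:46;09

Each 10-minute DF block holds 10 × 60 × 30 − 9 × 2 = 17982 frames. 3187 ÷ 17982 → 0 full blocks, remainder 3187.
Within the partial block the first minute is 1800 frames and each further minute 1798, so 1 further minute boundary passed. Total skipped labels = 18 × 0 + 2 × 1 = 2.
Non-drop label index = 3187 + 2 = 3189; at 30 labels/s that is 00:01:46:09, i.e. DF 00:01:46;09.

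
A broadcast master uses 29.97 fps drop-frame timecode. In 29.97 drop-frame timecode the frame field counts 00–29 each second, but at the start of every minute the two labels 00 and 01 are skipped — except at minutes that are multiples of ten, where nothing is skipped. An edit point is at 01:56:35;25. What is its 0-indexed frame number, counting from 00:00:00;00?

Complete 10-minute blocks: 11, each 17982 frames → 197802.
Remaining 6 whole minutes in the current block: 1800 + 5 × 1798 = 10790 frames.
Within the current minute: 35 × 30 + 25 − 2 = 1073 (labels ;00/;01 skipped at this minute). Total = 197802 + 10790 + 1073 = 209665.

209665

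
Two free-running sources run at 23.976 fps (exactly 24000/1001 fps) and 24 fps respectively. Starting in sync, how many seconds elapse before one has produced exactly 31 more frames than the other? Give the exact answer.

The gap grows by |24 − 24000/1001| = 24/1001 frames per second.
Time for a 31-frame gap: 31 ÷ (24/1001) = 31031/24 s.

31031/24 seconds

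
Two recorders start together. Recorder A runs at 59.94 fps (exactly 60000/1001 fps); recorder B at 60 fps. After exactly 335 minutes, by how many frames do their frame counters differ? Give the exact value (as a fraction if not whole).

1206000/1001 frames

335 min = 20100 s.
A emits 60000/1001 × 20100 = 1206000000/1001 frames; B emits 60 × 20100 = 1206000.
Difference = 1206000/1001 frames (≈ 1204.7952); B is ahead of A.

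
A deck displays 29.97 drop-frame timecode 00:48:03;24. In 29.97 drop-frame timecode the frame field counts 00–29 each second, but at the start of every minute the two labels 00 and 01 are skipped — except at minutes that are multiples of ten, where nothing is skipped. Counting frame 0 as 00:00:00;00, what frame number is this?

Complete 10-minute blocks: 4, each 17982 frames → 71928.
Remaining 8 whole minutes in the current block: 1800 + 7 × 1798 = 14386 frames.
Within the current minute: 3 × 30 + 24 − 2 = 112 (labels ;00/;01 skipped at this minute). Total = 71928 + 14386 + 112 = 86426.

86426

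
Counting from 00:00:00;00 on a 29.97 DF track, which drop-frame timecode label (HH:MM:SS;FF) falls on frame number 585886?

05:25:49;02

Each 10-minute DF block holds 10 × 60 × 30 − 9 × 2 = 17982 frames. 585886 ÷ 17982 → 32 full blocks, remainder 10462.
Within the partial block the first minute is 1800 frames and each further minute 1798, so 5 further minute boundaries passed. Total skipped labels = 18 × 32 + 2 × 5 = 586.
Non-drop label index = 585886 + 586 = 586472; at 30 labels/s that is 05:25:49:02, i.e. DF 05:25:49;02.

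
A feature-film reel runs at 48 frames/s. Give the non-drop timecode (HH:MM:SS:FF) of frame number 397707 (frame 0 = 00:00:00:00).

397707 ÷ 48 = 8285 full seconds, remainder 27 frames.
8285 s = 2 h 18 min 5 s.
Timecode: 02:18:05:27.

02:18:05:27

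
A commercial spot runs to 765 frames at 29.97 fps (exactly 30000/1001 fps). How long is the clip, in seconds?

Running time = 765 / (30000/1001) = 25.5255 s.

25.5255 seconds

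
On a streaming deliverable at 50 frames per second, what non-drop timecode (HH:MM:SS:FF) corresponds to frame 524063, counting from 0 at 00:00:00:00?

02:54:41:13

524063 ÷ 50 = 10481 full seconds, remainder 13 frames.
10481 s = 2 h 54 min 41 s.
Timecode: 02:54:41:13.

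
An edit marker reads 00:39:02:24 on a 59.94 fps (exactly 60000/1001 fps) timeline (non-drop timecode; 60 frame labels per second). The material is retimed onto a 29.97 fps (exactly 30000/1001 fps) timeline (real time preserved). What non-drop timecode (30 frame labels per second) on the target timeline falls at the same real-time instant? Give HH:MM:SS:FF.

00:39:02:12

Source frame index: (0×3600 + 39×60 + 2) × 60 + 24 = 140544.
Real time: 140544 / (60000/1001) = 1465464/625 s.
Target frame: (1465464/625) × (30000/1001) = 70272.
At 30 labels/s: frame 70272 → 00:39:02:12.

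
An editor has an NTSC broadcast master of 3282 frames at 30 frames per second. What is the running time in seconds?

109.4 seconds

Running time = 3282 / (30) = 109.4 s.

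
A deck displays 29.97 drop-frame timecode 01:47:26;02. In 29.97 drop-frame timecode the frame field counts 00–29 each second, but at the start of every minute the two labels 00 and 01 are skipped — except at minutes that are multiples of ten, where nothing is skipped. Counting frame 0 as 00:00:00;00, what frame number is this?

193188

As if non-drop at 30 labels/s: (1 × 3600 + 47 × 60 + 26) × 30 + 2 = 193382.
Minute boundaries passed: 107; those not divisible by 10: 107 − 10 = 97; dropped labels = 2 × 97 = 194.
Actual frame index = 193382 − 194 = 193188.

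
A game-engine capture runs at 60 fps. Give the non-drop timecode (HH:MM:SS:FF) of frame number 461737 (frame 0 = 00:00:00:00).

02:08:15:37

461737 ÷ 60 = 7695 full seconds, remainder 37 frames.
7695 s = 2 h 8 min 15 s.
Timecode: 02:08:15:37.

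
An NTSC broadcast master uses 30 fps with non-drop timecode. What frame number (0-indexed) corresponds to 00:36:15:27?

65277

Total seconds to the label: (0 × 3600 + 36 × 60 + 15) = 2175.
Frame index = 2175 × 30 + 27 = 65277.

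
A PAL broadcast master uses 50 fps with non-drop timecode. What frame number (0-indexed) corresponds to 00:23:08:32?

Total seconds to the label: (0 × 3600 + 23 × 60 + 8) = 1388.
Frame index = 1388 × 50 + 32 = 69432.

frame 69432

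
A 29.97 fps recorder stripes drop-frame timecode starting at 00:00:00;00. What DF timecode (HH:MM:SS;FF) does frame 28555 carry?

Ten DF minutes hold 17982 frames, so frame 28555 lies in block 1 (frames 17982–35963) with 10573 frames into that block.
The block's first minute is 1800 frames and the rest 1798 each; 10573 frames reaches minute 5, so 1 × 18 + 5 × 2 = 28 labels have been skipped so far.
Adding those back, label number 28555 + 28 = 28583 at 30 labels/s is 952 s + 23 f = 0 h 15 min 52 s frame 23, i.e. 00:15:52;23.

00:15:52;23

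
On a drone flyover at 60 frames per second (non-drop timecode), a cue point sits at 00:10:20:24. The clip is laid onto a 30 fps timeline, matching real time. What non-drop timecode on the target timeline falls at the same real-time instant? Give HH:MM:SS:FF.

Source frame index: (0×3600 + 10×60 + 20) × 60 + 24 = 37224.
Real time: 37224 / (60) = 3102/5 s.
Target frame: (3102/5) × (30) = 18612.
At 30 labels/s: frame 18612 → 00:10:20:12.

00:10:20:12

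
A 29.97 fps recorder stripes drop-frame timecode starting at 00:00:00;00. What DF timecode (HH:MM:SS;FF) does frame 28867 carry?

Ten DF minutes hold 17982 frames, so frame 28867 lies in block 1 (frames 17982–35963) with 10885 frames into that block.
The block's first minute is 1800 frames and the rest 1798 each; 10885 frames reaches minute 6, so 1 × 18 + 6 × 2 = 30 labels have been skipped so far.
Adding those back, label number 28867 + 30 = 28897 at 30 labels/s is 963 s + 7 f = 0 h 16 min 3 s frame 7, i.e. 00:16:03;07.

00:16:03;07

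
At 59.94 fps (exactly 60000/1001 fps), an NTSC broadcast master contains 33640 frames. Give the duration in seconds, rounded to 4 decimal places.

561.2273 seconds

Running time = 33640 × 1001/60000 = 841841/1500 s ≈ 561.2273 s.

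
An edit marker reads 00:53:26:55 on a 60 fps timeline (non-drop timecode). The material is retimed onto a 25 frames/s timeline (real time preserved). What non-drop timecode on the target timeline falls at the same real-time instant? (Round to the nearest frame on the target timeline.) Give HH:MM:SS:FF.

Source frame index: (0×3600 + 53×60 + 26) × 60 + 55 = 192415.
Real time: 192415 / (60) = 38483/12 s.
Target frame: (38483/12) × (25) = 962075/12 ≈ 80172.917 → 80173.
At 25 labels/s: frame 80173 → 00:53:26:23.

00:53:26:23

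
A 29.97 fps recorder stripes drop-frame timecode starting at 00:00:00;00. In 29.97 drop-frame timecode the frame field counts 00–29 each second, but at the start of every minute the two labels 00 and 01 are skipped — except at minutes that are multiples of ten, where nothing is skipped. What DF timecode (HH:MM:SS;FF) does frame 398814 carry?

03:41:47;02

Each 10-minute DF block holds 10 × 60 × 30 − 9 × 2 = 17982 frames. 398814 ÷ 17982 → 22 full blocks, remainder 3210.
Within the partial block the first minute is 1800 frames and each further minute 1798, so 1 further minute boundary passed. Total skipped labels = 18 × 22 + 2 × 1 = 398.
Non-drop label index = 398814 + 398 = 399212; at 30 labels/s that is 03:41:47:02, i.e. DF 03:41:47;02.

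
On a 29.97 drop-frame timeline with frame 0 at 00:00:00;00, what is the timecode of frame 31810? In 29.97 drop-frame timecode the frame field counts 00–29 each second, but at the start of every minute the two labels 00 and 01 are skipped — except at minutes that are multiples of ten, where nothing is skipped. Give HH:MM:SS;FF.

Ten DF minutes hold 17982 frames, so frame 31810 lies in block 1 (frames 17982–35963) with 13828 frames into that block.
The block's first minute is 1800 frames and the rest 1798 each; 13828 frames reaches minute 7, so 1 × 18 + 7 × 2 = 32 labels have been skipped so far.
Adding those back, label number 31810 + 32 = 31842 at 30 labels/s is 1061 s + 12 f = 0 h 17 min 41 s frame 12, i.e. 00:17:41;12.

00:17:41;12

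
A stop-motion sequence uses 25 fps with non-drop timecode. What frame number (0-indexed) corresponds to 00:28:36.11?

Total seconds to the label: (0 × 3600 + 28 × 60 + 36) = 1716.
Frame index = 1716 × 25 + 11 = 42911.

42911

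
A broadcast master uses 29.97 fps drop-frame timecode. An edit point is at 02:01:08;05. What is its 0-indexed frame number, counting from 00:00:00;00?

Complete 10-minute blocks: 12, each 17982 frames → 215784.
Remaining 1 whole minute in the current block: 1800 + 0 × 1798 = 1800 frames.
Within the current minute: 8 × 30 + 5 − 2 = 243 (labels ;00/;01 skipped at this minute). Total = 215784 + 1800 + 243 = 217827.

217827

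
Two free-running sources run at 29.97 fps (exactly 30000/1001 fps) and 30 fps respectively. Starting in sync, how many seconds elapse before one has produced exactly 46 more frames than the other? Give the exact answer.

The gap grows by |30 − 30000/1001| = 30/1001 frames per second.
Time for a 46-frame gap: 46 ÷ (30/1001) = 23023/15 s.

23023/15 seconds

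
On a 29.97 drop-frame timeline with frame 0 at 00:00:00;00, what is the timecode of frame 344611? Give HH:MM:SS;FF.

Ten DF minutes hold 17982 frames, so frame 344611 lies in block 19 (frames 341658–359639) with 2953 frames into that block.
The block's first minute is 1800 frames and the rest 1798 each; 2953 frames reaches minute 1, so 19 × 18 + 1 × 2 = 344 labels have been skipped so far.
Adding those back, label number 344611 + 344 = 344955 at 30 labels/s is 11498 s + 15 f = 3 h 11 min 38 s frame 15, i.e. 03:11:38;15.

03:11:38;15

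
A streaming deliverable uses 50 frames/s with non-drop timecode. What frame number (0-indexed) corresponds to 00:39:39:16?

118966

Total seconds to the label: (0 × 3600 + 39 × 60 + 39) = 2379.
Frame index = 2379 × 50 + 16 = 118966.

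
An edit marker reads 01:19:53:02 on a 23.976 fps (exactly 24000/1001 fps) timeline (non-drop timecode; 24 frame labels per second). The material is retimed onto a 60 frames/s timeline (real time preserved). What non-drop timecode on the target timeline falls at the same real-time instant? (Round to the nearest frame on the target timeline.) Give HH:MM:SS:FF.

Source frame index: (1×3600 + 19×60 + 53) × 24 + 2 = 115034.
Real time: 115034 / (24000/1001) = 57574517/12000 s.
Target frame: (57574517/12000) × (60) = 57574517/200 ≈ 287872.585 → 287873.
At 60 labels/s: frame 287873 → 01:19:57:53.

01:19:57:53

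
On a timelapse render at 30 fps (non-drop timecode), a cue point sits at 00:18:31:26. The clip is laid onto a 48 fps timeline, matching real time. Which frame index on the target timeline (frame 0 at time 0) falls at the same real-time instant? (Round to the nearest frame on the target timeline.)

Source frame index: (0×3600 + 18×60 + 31) × 30 + 26 = 33356.
Real time: 33356 / (30) = 16678/15 s.
Target frame: (16678/15) × (48) = 266848/5 ≈ 53369.600 → 53370.

frame 53370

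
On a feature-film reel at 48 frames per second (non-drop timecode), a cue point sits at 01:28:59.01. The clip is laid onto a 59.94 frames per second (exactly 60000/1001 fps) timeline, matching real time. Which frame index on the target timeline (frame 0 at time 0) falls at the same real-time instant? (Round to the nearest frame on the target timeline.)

Source frame index: (1×3600 + 28×60 + 59) × 48 + 1 = 256273.
Real time: 256273 / (48) = 256273/48 s.
Target frame: (256273/48) × (60000/1001) = 320341250/1001 ≈ 320021.229 → 320021.

frame 320021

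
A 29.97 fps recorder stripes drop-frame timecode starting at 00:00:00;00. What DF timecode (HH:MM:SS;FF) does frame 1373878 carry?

Each 10-minute DF block holds 10 × 60 × 30 − 9 × 2 = 17982 frames. 1373878 ÷ 17982 → 76 full blocks, remainder 7246.
Within the partial block the first minute is 1800 frames and each further minute 1798, so 4 further minute boundaries passed. Total skipped labels = 18 × 76 + 2 × 4 = 1376.
Non-drop label index = 1373878 + 1376 = 1375254; at 30 labels/s that is 12:44:01:24, i.e. DF 12:44:01;24.

12:44:01;24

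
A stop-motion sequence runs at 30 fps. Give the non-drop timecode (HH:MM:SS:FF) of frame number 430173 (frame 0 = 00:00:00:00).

430173 ÷ 30 = 14339 full seconds, remainder 3 frames.
14339 s = 3 h 58 min 59 s.
Timecode: 03:58:59:03.

03:58:59:03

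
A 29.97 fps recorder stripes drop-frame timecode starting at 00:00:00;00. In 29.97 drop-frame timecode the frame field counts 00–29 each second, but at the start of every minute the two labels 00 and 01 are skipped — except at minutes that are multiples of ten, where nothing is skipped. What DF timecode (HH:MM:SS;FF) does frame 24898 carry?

00:13:50;22

Ten DF minutes hold 17982 frames, so frame 24898 lies in block 1 (frames 17982–35963) with 6916 frames into that block.
The block's first minute is 1800 frames and the rest 1798 each; 6916 frames reaches minute 3, so 1 × 18 + 3 × 2 = 24 labels have been skipped so far.
Adding those back, label number 24898 + 24 = 24922 at 30 labels/s is 830 s + 22 f = 0 h 13 min 50 s frame 22, i.e. 00:13:50;22.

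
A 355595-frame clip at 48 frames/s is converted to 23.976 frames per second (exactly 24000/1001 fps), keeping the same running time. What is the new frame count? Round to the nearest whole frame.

177620 frames

Frames at target rate = 355595 × (24000/1001) / (48) = 177797500/1001 ≈ 177619.880.
Nearest whole frame: 177620.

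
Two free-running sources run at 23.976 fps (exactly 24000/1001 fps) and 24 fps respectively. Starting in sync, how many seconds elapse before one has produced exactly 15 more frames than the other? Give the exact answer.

625.625 seconds

The gap grows by |24 − 24000/1001| = 24/1001 frames per second.
Time for a 15-frame gap: 15 ÷ (24/1001) = 625.625 s.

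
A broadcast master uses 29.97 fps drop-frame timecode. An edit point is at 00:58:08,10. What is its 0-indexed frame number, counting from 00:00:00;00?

As if non-drop at 30 labels/s: (0 × 3600 + 58 × 60 + 8) × 30 + 10 = 104650.
Minute boundaries passed: 58; those not divisible by 10: 58 − 5 = 53; dropped labels = 2 × 53 = 106.
Actual frame index = 104650 − 106 = 104544.

104544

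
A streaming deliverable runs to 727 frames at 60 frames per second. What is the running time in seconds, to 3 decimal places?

12.117 seconds

Running time = 727 × 1/60 = 727/60 s ≈ 12.117 s.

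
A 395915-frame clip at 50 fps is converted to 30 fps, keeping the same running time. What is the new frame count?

Target frames = source frames × (target rate / source rate) = 395915 × (30)/(50) = 395915 × 3/5 = 237549.

237549 frames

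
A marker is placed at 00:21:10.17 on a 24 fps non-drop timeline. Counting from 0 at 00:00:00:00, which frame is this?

Total seconds to the label: (0 × 3600 + 21 × 60 + 10) = 1270.
Frame index = 1270 × 24 + 17 = 30497.

30497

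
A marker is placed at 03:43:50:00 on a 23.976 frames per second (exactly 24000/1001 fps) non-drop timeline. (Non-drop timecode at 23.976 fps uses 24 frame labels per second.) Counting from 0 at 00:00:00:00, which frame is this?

frame 322320

Total seconds to the label: (3 × 3600 + 43 × 60 + 50) = 13430.
Frame index = 13430 × 24 + 0 = 322320.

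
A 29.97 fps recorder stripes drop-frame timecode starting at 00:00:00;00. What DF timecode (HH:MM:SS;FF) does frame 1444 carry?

00:00:48;04

Each 10-minute DF block holds 10 × 60 × 30 − 9 × 2 = 17982 frames. 1444 ÷ 17982 → 0 full blocks, remainder 1444.
Within the partial block the first minute is 1800 frames and each further minute 1798, so 0 further minute boundaries passed. Total skipped labels = 18 × 0 + 2 × 0 = 0.
Non-drop label index = 1444 + 0 = 1444; at 30 labels/s that is 00:00:48:04, i.e. DF 00:00:48;04.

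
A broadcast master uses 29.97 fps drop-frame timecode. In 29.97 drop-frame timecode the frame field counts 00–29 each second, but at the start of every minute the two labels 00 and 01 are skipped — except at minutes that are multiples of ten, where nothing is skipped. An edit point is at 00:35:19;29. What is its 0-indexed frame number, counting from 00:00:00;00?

As if non-drop at 30 labels/s: (0 × 3600 + 35 × 60 + 19) × 30 + 29 = 63599.
Minute boundaries passed: 35; those not divisible by 10: 35 − 3 = 32; dropped labels = 2 × 32 = 64.
Actual frame index = 63599 − 64 = 63535.

63535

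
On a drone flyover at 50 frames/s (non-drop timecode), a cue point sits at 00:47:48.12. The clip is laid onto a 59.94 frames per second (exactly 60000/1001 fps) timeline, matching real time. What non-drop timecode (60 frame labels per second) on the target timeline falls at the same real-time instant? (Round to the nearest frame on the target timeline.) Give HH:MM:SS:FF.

00:47:45:22

Source frame index: (0×3600 + 47×60 + 48) × 50 + 12 = 143412.
Real time: 143412 / (50) = 71706/25 s.
Target frame: (71706/25) × (60000/1001) = 172094400/1001 ≈ 171922.478 → 171922.
At 60 labels/s: frame 171922 → 00:47:45:22.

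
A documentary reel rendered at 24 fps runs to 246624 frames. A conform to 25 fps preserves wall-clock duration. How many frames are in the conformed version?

256900 frames

Target frames = source frames × (target rate / source rate) = 246624 × (25)/(24) = 246624 × 25/24 = 256900.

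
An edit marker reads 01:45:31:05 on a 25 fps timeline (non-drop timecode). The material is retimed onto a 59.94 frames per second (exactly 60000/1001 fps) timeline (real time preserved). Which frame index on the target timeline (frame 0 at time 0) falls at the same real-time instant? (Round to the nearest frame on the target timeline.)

frame 379493

Source frame index: (1×3600 + 45×60 + 31) × 25 + 5 = 158280.
Real time: 158280 / (25) = 31656/5 s.
Target frame: (31656/5) × (60000/1001) = 379872000/1001 ≈ 379492.507 → 379493.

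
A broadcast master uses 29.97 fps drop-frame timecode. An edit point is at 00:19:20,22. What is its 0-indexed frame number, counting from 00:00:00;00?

As if non-drop at 30 labels/s: (0 × 3600 + 19 × 60 + 20) × 30 + 22 = 34822.
Minute boundaries passed: 19; those not divisible by 10: 19 − 1 = 18; dropped labels = 2 × 18 = 36.
Actual frame index = 34822 − 36 = 34786.

34786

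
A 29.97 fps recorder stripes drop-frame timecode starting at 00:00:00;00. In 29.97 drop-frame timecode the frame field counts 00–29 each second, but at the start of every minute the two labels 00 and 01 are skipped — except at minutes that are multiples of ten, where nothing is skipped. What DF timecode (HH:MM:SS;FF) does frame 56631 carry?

00:31:29;17

Each 10-minute DF block holds 10 × 60 × 30 − 9 × 2 = 17982 frames. 56631 ÷ 17982 → 3 full blocks, remainder 2685.
Within the partial block the first minute is 1800 frames and each further minute 1798, so 1 further minute boundary passed. Total skipped labels = 18 × 3 + 2 × 1 = 56.
Non-drop label index = 56631 + 56 = 56687; at 30 labels/s that is 00:31:29:17, i.e. DF 00:31:29;17.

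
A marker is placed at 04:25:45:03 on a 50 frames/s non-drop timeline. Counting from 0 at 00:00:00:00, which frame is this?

797253

Total seconds to the label: (4 × 3600 + 25 × 60 + 45) = 15945.
Frame index = 15945 × 50 + 3 = 797253.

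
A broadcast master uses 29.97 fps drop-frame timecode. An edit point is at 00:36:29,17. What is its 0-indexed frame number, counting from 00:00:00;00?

Complete 10-minute blocks: 3, each 17982 frames → 53946.
Remaining 6 whole minutes in the current block: 1800 + 5 × 1798 = 10790 frames.
Within the current minute: 29 × 30 + 17 − 2 = 885 (labels ;00/;01 skipped at this minute). Total = 53946 + 10790 + 885 = 65621.

65621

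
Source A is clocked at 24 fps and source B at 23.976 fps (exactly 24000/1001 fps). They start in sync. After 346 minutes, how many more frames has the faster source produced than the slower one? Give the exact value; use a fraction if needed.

346 min = 20760 s.
A emits 24 × 20760 = 498240 frames; B emits 24000/1001 × 20760 = 498240000/1001.
Difference = 498240/1001 frames (≈ 497.7423); B is behind A.

498240/1001 frames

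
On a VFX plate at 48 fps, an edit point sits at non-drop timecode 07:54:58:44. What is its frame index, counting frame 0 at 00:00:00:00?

Total seconds to the label: (7 × 3600 + 54 × 60 + 58) = 28498.
Frame index = 28498 × 48 + 44 = 1367948.

frame 1367948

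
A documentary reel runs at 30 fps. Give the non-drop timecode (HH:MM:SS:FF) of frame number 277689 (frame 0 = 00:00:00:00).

02:34:16:09

277689 ÷ 30 = 9256 full seconds, remainder 9 frames.
9256 s = 2 h 34 min 16 s.
Timecode: 02:34:16:09.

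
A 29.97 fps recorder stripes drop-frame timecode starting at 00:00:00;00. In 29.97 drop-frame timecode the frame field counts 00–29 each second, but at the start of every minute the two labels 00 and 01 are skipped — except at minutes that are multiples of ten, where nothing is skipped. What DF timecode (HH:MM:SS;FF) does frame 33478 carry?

Each 10-minute DF block holds 10 × 60 × 30 − 9 × 2 = 17982 frames. 33478 ÷ 17982 → 1 full block, remainder 15496.
Within the partial block the first minute is 1800 frames and each further minute 1798, so 8 further minute boundaries passed. Total skipped labels = 18 × 1 + 2 × 8 = 34.
Non-drop label index = 33478 + 34 = 33512; at 30 labels/s that is 00:18:37:02, i.e. DF 00:18:37;02.

00:18:37;02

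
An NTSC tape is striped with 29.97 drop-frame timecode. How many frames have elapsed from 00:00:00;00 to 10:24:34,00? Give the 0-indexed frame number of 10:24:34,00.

Complete 10-minute blocks: 62, each 17982 frames → 1114884.
Remaining 4 whole minutes in the current block: 1800 + 3 × 1798 = 7194 frames.
Within the current minute: 34 × 30 + 0 − 2 = 1018 (labels ;00/;01 skipped at this minute). Total = 1114884 + 7194 + 1018 = 1123096.

1123096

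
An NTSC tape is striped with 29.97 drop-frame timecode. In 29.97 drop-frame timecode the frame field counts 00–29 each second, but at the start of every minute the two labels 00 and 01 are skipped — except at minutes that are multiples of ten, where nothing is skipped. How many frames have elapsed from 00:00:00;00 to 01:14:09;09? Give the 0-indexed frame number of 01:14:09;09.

133345

Complete 10-minute blocks: 7, each 17982 frames → 125874.
Remaining 4 whole minutes in the current block: 1800 + 3 × 1798 = 7194 frames.
Within the current minute: 9 × 30 + 9 − 2 = 277 (labels ;00/;01 skipped at this minute). Total = 125874 + 7194 + 277 = 133345.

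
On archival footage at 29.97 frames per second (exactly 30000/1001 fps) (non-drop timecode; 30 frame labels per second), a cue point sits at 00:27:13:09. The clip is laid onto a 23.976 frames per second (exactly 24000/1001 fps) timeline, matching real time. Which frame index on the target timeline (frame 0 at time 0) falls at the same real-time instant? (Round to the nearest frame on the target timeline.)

frame 39199

Source frame index: (0×3600 + 27×60 + 13) × 30 + 9 = 48999.
Real time: 48999 / (30000/1001) = 16349333/10000 s.
Target frame: (16349333/10000) × (24000/1001) = 195996/5 ≈ 39199.200 → 39199.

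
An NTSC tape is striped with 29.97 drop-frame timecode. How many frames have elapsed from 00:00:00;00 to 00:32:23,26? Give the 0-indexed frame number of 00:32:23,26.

As if non-drop at 30 labels/s: (0 × 3600 + 32 × 60 + 23) × 30 + 26 = 58316.
Minute boundaries passed: 32; those not divisible by 10: 32 − 3 = 29; dropped labels = 2 × 29 = 58.
Actual frame index = 58316 − 58 = 58258.

58258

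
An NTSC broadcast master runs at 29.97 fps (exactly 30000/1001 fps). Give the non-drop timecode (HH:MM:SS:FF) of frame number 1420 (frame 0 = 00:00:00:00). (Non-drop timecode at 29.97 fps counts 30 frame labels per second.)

1420 ÷ 30 = 47 full seconds, remainder 10 frames.
47 s = 0 h 0 min 47 s.
Timecode: 00:00:47:10.

00:00:47:10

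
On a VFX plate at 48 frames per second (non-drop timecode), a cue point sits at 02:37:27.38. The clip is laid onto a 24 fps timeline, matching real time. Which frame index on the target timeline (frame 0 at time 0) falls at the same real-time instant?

frame 226747

Source frame index: (2×3600 + 37×60 + 27) × 48 + 38 = 453494.
Real time: 453494 / (48) = 226747/24 s.
Target frame: (226747/24) × (24) = 226747.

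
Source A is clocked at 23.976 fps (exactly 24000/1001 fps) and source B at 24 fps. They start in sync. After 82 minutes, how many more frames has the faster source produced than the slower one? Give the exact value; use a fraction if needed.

118080/1001 frames

82 min = 4920 s.
A emits 24000/1001 × 4920 = 118080000/1001 frames; B emits 24 × 4920 = 118080.
Difference = 118080/1001 frames (≈ 117.9620); B is ahead of A.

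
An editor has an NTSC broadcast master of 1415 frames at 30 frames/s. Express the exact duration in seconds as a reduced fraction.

283/6 seconds

Running time = 1415 ÷ (30) = 1415 × 1/30 = 283/6 s.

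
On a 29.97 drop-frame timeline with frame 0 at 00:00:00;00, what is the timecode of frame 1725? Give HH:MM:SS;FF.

Ten DF minutes hold 17982 frames, so frame 1725 lies in block 0 (frames 0–17981) with 1725 frames into that block.
The block's first minute is 1800 frames and the rest 1798 each; 1725 frames reaches minute 0, so 0 × 18 + 0 × 2 = 0 labels have been skipped so far.
Adding those back, label number 1725 + 0 = 1725 at 30 labels/s is 57 s + 15 f = 0 h 0 min 57 s frame 15, i.e. 00:00:57;15.

00:00:57;15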